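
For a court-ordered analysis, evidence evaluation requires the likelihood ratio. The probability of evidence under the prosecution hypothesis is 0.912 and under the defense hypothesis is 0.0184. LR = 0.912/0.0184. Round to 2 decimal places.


Likelihood ratio calculation:
LR = P(E|Hp) / P(E|Hd)
LR = 0.912 / 0.0184
LR = 49.57

49.57


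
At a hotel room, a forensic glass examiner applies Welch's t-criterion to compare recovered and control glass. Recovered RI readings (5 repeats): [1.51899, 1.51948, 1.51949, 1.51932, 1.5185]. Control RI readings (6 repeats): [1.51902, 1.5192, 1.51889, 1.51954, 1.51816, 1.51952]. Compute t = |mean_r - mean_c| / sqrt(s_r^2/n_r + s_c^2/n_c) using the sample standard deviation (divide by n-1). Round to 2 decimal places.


Welch's t-criterion for glass RI comparison:
Recovered mean = sum / n_r = 7.59578 / 5 = 1.519156
Control mean = sum / n_c = 9.11433 / 6 = 1.519055
Recovered sample variance s_r^2 = 1.7533e-07
Control sample variance s_c^2 = 2.6039e-07
Welch SE (unpooled) = sqrt(s_r^2/n_r + s_c^2/n_c) = sqrt(3.5066e-08 + 4.33983e-08) = sqrt(7.84643e-08) = 0.000280115
|mean_r - mean_c| = 0.000101
t = 0.000101 / 0.000280115 = 0.36

0.36


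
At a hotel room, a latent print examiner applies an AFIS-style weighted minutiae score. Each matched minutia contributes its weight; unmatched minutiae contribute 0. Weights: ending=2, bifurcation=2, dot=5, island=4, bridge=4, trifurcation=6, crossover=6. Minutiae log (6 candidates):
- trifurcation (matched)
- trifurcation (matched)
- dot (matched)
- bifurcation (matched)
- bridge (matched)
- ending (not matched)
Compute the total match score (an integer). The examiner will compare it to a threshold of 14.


Weighted minutiae match score:
  trifurcation: matched, +6 (running total 6)
  trifurcation: matched, +6 (running total 12)
  dot: matched, +5 (running total 17)
  bifurcation: matched, +2 (running total 19)
  bridge: matched, +4 (running total 23)
  ending: not matched, +0
Total score = 23
Threshold = 14; verdict = identification

23


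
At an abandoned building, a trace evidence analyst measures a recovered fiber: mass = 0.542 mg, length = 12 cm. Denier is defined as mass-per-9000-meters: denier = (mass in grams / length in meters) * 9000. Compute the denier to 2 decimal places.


Denier calculation:
Mass in grams = 0.542 mg / 1000 = 0.000542 g
Length in meters = 12 cm / 100 = 0.12 m
Linear density = mass / length = 0.000542 / 0.12 = 0.00451667 g/m
Denier = (g/m) * 9000 = 0.00451667 * 9000 = 40.65

40.65


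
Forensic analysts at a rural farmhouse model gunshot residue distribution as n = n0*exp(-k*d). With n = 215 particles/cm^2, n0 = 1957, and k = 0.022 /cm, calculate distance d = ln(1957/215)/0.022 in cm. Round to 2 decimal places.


GSR distance calculation:
n0/n = 1957 / 215 = 9.102326
ln(n0/n) = 2.20853
d = 2.20853 / 0.022 = 100.39 cm

100.39


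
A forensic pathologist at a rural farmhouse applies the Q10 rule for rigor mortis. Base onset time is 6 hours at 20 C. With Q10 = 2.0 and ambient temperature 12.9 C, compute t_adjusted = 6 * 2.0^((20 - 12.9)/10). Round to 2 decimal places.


Rigor mortis time adjustment:
Exponent = (T_ref - T_actual) / 10 = (20 - 12.9) / 10 = 0.71
Q10 factor = 2.0^0.71 = 1.6358
t_adjusted = 6 * 1.6358 = 9.81 hours

9.81


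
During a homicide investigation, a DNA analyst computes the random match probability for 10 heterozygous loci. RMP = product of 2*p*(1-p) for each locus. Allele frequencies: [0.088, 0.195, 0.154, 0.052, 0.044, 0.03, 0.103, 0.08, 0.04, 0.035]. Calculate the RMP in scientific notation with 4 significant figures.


Computing RMP for 10 loci:
Locus 1: 2 * 0.088 * 0.912 = 0.160512
Locus 2: 2 * 0.195 * 0.805 = 0.31395
Locus 3: 2 * 0.154 * 0.846 = 0.260568
Locus 4: 2 * 0.052 * 0.948 = 0.098592
Locus 5: 2 * 0.044 * 0.956 = 0.084128
Locus 6: 2 * 0.03 * 0.97 = 0.0582
Locus 7: 2 * 0.103 * 0.897 = 0.184782
Locus 8: 2 * 0.08 * 0.92 = 0.1472
Locus 9: 2 * 0.04 * 0.96 = 0.0768
Locus 10: 2 * 0.035 * 0.965 = 0.06755
RMP = 8.944e-10

8.944e-10


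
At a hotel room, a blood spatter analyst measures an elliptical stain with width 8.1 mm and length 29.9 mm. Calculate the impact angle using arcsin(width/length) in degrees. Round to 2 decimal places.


Blood spatter impact angle calculation:
width / length = 8.1 / 29.9 = 0.270903
angle = arcsin(0.270903)
angle = 15.72 degrees

15.72


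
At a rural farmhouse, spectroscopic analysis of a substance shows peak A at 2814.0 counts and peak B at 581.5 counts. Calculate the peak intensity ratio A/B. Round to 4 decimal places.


Spectral peak ratio:
Peak A = 2814.0 counts
Peak B = 581.5 counts
Ratio = 2814.0 / 581.5 = 4.8392

4.8392


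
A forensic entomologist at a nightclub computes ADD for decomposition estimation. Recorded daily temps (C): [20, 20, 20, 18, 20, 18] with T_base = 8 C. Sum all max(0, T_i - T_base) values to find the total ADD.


Computing ADD day by day:
Day 1: max(0, 20 - 8) = 12
Day 2: max(0, 20 - 8) = 12
Day 3: max(0, 20 - 8) = 12
Day 4: max(0, 18 - 8) = 10
Day 5: max(0, 20 - 8) = 12
Day 6: max(0, 18 - 8) = 10
Total ADD = 68

68


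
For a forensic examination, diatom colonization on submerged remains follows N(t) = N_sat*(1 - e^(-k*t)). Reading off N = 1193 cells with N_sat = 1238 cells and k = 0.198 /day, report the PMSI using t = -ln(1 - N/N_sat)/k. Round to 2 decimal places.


PMSI from diatom colonization curve:
N / N_sat = 1193 / 1238 = 0.963651
1 - N/N_sat = 0.036349
ln(1 - N/N_sat) = -3.314589
t = -ln(1 - N/N_sat) / k = -(-3.314589) / 0.198 = 16.74 days

16.74


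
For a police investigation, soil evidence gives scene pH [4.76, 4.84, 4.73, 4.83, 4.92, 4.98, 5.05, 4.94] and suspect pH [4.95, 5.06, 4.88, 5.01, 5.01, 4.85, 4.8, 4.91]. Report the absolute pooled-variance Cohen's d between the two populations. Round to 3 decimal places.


Pooled-variance Cohen's d for soil pH comparison:
Scene mean = 39.05 / 8 = 4.88125
Suspect mean = 39.47 / 8 = 4.93375
Scene sample variance s_s^2 = 0.012155
Suspect sample variance s_c^2 = 0.008027
Pooled variance = ((n_s-1)*s_s^2 + (n_c-1)*s_c^2) / (n_s + n_c - 2) = 0.010091
Pooled SD = sqrt(0.010091) = 0.100454
Mean difference = -0.0525
|d| = |-0.0525| / 0.100454 = 0.523

0.523


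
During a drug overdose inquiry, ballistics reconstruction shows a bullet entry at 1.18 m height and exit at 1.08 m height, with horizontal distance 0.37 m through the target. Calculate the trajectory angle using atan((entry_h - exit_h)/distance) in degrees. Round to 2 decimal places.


Bullet trajectory angle:
Height difference = 1.18 - 1.08 = 0.1 m
angle = atan(0.1 / 0.37)
angle = atan(0.27027)
angle = 15.12 degrees

15.12


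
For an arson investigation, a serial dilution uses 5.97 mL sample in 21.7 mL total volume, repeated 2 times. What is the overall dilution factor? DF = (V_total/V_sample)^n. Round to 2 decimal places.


Dilution factor calculation:
Single dilution = V_total / V_sample = 21.7 / 5.97 ≈ 3.634841
Number of dilutions = 2
Total DF = (21.7 / 5.97)^2 (full precision, rounded at the end) = 13.21

13.21


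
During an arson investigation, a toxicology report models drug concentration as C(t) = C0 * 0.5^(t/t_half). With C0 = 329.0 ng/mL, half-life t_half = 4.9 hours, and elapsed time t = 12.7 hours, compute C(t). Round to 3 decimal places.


Drug concentration decay:
Number of half-lives = t / t_half = 12.7 / 4.9 = 2.591837
Decay factor = 0.5^2.591837 = 0.16587438
C(t) = 329.0 * 0.16587438 = 54.573 ng/mL

54.573


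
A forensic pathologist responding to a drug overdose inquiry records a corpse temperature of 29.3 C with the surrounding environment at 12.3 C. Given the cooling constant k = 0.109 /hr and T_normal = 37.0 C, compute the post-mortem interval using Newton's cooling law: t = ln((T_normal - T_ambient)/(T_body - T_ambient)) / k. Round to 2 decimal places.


Using Newton's law of cooling:
t = ln((T_normal - T_ambient) / (T_body - T_ambient)) / k
T_normal - T_ambient = 24.7
T_body - T_ambient = 17.0
Ratio = 1.452941
ln(ratio) = 0.37359
t = 0.37359 / 0.109 = 3.43 hours

3.43


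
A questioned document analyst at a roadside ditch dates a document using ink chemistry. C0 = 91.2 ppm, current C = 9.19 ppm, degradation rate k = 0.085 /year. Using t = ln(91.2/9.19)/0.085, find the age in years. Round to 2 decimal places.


Document age estimation:
C0/C = 91.2 / 9.19 = 9.92383
ln(C0/C) = 2.294939
t = 2.294939 / 0.085 = 27.00 years

27.00


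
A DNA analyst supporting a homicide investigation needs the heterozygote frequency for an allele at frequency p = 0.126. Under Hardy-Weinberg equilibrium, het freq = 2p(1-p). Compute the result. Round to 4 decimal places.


Hardy-Weinberg heterozygote frequency:
q = 1 - p = 1 - 0.126 = 0.874
2pq = 2 * 0.126 * 0.874 = 0.2202

0.2202


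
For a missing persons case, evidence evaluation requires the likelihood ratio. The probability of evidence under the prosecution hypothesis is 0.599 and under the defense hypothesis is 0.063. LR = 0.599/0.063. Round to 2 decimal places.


Likelihood ratio calculation:
LR = P(E|Hp) / P(E|Hd)
LR = 0.599 / 0.063
LR = 9.51

9.51


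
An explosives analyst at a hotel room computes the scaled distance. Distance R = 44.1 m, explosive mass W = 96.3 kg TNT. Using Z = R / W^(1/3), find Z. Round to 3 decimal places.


Scaled distance calculation:
W^(1/3) = 96.3^(1/3) = 4.583622
Z = R / W^(1/3) = 44.1 / 4.583622
Z = 9.621 m/kg^(1/3)

9.621


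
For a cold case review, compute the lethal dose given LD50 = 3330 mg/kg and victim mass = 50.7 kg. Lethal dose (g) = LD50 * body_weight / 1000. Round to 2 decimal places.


Lethal dose calculation:
Lethal dose = LD50 * body_weight / 1000
= 3330 * 50.7 / 1000
= 168831 / 1000
= 168.83 g

168.83


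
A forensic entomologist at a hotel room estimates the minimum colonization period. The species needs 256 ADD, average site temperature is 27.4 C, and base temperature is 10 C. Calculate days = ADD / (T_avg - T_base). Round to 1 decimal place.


Insect development time:
Effective temperature = avg_temp - T_base = 27.4 - 10 = 17.4 C
Days = ADD / effective_temp = 256 / 17.4 = 14.7 days

14.7


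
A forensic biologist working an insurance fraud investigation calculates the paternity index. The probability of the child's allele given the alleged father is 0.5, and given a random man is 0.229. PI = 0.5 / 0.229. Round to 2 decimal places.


Paternity Index calculation:
PI = P(allele|father) / P(allele|random)
PI = 0.5 / 0.229
PI = 2.18

2.18


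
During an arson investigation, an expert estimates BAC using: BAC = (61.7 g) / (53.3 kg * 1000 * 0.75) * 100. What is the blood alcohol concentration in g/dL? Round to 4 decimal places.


Applying the Widmark formula:
BAC = (dose_g / (body_wt * 1000 * r)) * 100
Denominator = 53.3 * 1000 * 0.75 = 39975
BAC = (61.7 / 39975) * 100
BAC = 0.1543 g/dL

0.1543


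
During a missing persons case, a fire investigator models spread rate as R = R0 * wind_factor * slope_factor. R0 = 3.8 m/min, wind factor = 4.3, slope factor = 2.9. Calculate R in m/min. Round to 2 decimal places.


Fire spread rate calculation:
R = R0 * wind_factor * slope_factor
= 3.8 * 4.3 * 2.9
= 16.34 * 2.9
= 47.39 m/min

47.39


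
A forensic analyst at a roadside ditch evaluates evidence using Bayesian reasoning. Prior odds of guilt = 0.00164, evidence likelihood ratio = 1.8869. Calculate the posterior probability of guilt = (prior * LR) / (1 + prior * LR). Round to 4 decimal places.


Bayesian evidence evaluation:
Posterior odds = prior_odds * LR = 0.00164 * 1.8869 = 0.003094516
Posterior probability = posterior_odds / (1 + posterior_odds)
= 0.003094516 / (1 + 0.003094516)
= 0.003094516 / 1.003094516
= 0.0031

0.0031


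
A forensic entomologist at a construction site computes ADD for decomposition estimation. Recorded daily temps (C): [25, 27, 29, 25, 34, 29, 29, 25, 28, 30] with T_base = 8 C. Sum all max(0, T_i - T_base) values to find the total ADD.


Computing ADD day by day:
Day 1: max(0, 25 - 8) = 17
Day 2: max(0, 27 - 8) = 19
Day 3: max(0, 29 - 8) = 21
Day 4: max(0, 25 - 8) = 17
Day 5: max(0, 34 - 8) = 26
Day 6: max(0, 29 - 8) = 21
Day 7: max(0, 29 - 8) = 21
Day 8: max(0, 25 - 8) = 17
Day 9: max(0, 28 - 8) = 20
Day 10: max(0, 30 - 8) = 22
Total ADD = 201

201


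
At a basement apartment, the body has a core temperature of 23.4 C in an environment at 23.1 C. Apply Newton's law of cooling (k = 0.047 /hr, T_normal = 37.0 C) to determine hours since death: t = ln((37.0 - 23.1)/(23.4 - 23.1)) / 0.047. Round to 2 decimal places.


Using Newton's law of cooling:
t = ln((T_normal - T_ambient) / (T_body - T_ambient)) / k
T_normal - T_ambient = 13.9
T_body - T_ambient = 0.3
Ratio = 46.333333
ln(ratio) = 3.835862
t = 3.835862 / 0.047 = 81.61 hours

81.61


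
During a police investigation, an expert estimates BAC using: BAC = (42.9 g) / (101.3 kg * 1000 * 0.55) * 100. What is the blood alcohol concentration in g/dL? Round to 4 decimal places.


Applying the Widmark formula:
BAC = (dose_g / (body_wt * 1000 * r)) * 100
Denominator = 101.3 * 1000 * 0.55 = 55715
BAC = (42.9 / 55715) * 100
BAC = 0.0770 g/dL

0.0770


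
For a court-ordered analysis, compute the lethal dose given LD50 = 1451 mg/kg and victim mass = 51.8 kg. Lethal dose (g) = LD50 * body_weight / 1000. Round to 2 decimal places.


Lethal dose calculation:
Lethal dose = LD50 * body_weight / 1000
= 1451 * 51.8 / 1000
= 75161.8 / 1000
= 75.16 g

75.16


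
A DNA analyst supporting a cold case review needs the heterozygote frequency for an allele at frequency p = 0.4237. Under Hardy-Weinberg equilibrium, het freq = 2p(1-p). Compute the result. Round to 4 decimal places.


Hardy-Weinberg heterozygote frequency:
q = 1 - p = 1 - 0.4237 = 0.5763
2pq = 2 * 0.4237 * 0.5763 = 0.4884

0.4884


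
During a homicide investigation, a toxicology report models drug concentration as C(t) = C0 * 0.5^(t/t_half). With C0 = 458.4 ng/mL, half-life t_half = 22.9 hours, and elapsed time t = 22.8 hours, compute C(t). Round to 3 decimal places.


Drug concentration decay:
Number of half-lives = t / t_half = 22.8 / 22.9 = 0.995633
Decay factor = 0.5^0.995633 = 0.50151578
C(t) = 458.4 * 0.50151578 = 229.895 ng/mL

229.895


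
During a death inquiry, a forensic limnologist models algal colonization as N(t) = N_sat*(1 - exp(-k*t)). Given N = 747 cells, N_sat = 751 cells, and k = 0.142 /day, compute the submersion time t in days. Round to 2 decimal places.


PMSI from diatom colonization curve:
N / N_sat = 747 / 751 = 0.994674
1 - N/N_sat = 0.005326
ln(1 - N/N_sat) = -5.235155
t = -ln(1 - N/N_sat) / k = -(-5.235155) / 0.142 = 36.87 days

36.87


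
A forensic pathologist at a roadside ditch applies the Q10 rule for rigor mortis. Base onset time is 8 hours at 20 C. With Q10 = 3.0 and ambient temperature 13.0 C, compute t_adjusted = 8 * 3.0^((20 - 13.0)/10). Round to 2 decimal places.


Rigor mortis time adjustment:
Exponent = (T_ref - T_actual) / 10 = (20 - 13.0) / 10 = 0.7
Q10 factor = 3.0^0.7 = 2.15767
t_adjusted = 8 * 2.15767 = 17.26 hours

17.26


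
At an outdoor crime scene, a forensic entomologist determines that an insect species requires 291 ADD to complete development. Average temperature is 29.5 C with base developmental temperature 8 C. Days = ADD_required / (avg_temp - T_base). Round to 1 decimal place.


Insect development time:
Effective temperature = avg_temp - T_base = 29.5 - 8 = 21.5 C
Days = ADD / effective_temp = 291 / 21.5 = 13.5 days

13.5


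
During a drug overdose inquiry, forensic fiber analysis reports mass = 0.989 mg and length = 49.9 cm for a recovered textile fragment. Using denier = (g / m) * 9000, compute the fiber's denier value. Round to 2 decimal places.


Denier calculation:
Mass in grams = 0.989 mg / 1000 = 0.000989 g
Length in meters = 49.9 cm / 100 = 0.499 m
Linear density = mass / length = 0.000989 / 0.499 = 0.00198196 g/m
Denier = (g/m) * 9000 = 0.00198196 * 9000 = 17.84

17.84


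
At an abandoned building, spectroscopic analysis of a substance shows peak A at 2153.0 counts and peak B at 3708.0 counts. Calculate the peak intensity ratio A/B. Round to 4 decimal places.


Spectral peak ratio:
Peak A = 2153.0 counts
Peak B = 3708.0 counts
Ratio = 2153.0 / 3708.0 = 0.5806

0.5806


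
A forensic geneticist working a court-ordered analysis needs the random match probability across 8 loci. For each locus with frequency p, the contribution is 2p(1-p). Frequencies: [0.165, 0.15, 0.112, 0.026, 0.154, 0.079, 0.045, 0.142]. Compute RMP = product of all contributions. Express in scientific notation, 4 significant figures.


Computing RMP for 8 loci:
Locus 1: 2 * 0.165 * 0.835 = 0.27555
Locus 2: 2 * 0.15 * 0.85 = 0.255
Locus 3: 2 * 0.112 * 0.888 = 0.198912
Locus 4: 2 * 0.026 * 0.974 = 0.050648
Locus 5: 2 * 0.154 * 0.846 = 0.260568
Locus 6: 2 * 0.079 * 0.921 = 0.145518
Locus 7: 2 * 0.045 * 0.955 = 0.08595
Locus 8: 2 * 0.142 * 0.858 = 0.243672
RMP = 5.622e-07

5.622e-07


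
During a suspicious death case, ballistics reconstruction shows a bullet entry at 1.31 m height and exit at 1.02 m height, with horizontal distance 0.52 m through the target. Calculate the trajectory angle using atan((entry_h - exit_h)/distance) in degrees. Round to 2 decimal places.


Bullet trajectory angle:
Height difference = 1.31 - 1.02 = 0.29 m
angle = atan(0.29 / 0.52)
angle = atan(0.557692)
angle = 29.15 degrees

29.15


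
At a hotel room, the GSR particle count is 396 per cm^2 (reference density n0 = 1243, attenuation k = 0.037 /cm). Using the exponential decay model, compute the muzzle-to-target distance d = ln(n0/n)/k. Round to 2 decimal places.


GSR distance calculation:
n0/n = 1243 / 396 = 3.138889
ln(n0/n) = 1.143869
d = 1.143869 / 0.037 = 30.92 cm

30.92


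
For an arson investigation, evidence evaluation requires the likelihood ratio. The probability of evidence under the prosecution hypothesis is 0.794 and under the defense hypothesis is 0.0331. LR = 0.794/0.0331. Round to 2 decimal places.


Likelihood ratio calculation:
LR = P(E|Hp) / P(E|Hd)
LR = 0.794 / 0.0331
LR = 23.99

23.99


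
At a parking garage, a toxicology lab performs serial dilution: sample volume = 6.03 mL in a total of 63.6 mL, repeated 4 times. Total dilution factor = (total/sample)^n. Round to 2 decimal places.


Dilution factor calculation:
Single dilution = V_total / V_sample = 63.6 / 6.03 ≈ 10.547264
Number of dilutions = 4
Total DF = (63.6 / 6.03)^4 (full precision, rounded at the end) = 12375.40

12375.40


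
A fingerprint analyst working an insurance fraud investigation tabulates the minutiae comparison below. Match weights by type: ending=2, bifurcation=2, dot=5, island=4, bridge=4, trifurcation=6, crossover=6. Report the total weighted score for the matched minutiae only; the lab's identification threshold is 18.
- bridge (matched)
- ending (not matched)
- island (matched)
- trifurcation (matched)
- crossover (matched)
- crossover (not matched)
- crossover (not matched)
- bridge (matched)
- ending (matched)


Weighted minutiae match score:
  bridge: matched, +4 (running total 4)
  ending: not matched, +0
  island: matched, +4 (running total 8)
  trifurcation: matched, +6 (running total 14)
  crossover: matched, +6 (running total 20)
  crossover: not matched, +0
  crossover: not matched, +0
  bridge: matched, +4 (running total 24)
  ending: matched, +2 (running total 26)
Total score = 26
Threshold = 18; verdict = identification

26


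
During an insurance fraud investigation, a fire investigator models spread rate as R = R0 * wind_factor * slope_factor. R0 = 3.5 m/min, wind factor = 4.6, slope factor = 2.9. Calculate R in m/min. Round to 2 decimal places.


Fire spread rate calculation:
R = R0 * wind_factor * slope_factor
= 3.5 * 4.6 * 2.9
= 16.1 * 2.9
= 46.69 m/min

46.69


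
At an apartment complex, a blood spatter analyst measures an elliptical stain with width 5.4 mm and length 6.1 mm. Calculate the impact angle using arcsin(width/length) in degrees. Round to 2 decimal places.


Blood spatter impact angle calculation:
width / length = 5.4 / 6.1 = 0.885246
angle = arcsin(0.885246)
angle = 62.28 degrees

62.28


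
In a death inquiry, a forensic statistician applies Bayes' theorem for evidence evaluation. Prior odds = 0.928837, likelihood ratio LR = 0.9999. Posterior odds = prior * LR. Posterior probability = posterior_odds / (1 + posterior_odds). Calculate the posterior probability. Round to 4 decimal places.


Bayesian evidence evaluation:
Posterior odds = prior_odds * LR = 0.928837 * 0.9999 = 0.9287441
Posterior probability = posterior_odds / (1 + posterior_odds)
= 0.9287441 / (1 + 0.9287441)
= 0.9287441 / 1.9287441
= 0.4815

0.4815


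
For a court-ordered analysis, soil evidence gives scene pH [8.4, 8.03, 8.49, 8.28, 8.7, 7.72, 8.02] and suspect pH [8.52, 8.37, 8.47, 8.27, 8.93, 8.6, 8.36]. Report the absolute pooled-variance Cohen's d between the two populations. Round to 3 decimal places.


Pooled-variance Cohen's d for soil pH comparison:
Scene mean = 57.64 / 7 = 8.234286
Suspect mean = 59.52 / 7 = 8.502857
Scene sample variance s_s^2 = 0.110662
Suspect sample variance s_c^2 = 0.04759
Pooled variance = ((n_s-1)*s_s^2 + (n_c-1)*s_c^2) / (n_s + n_c - 2) = 0.079126
Pooled SD = sqrt(0.079126) = 0.281293
Mean difference = -0.268571
|d| = |-0.268571| / 0.281293 = 0.955

0.955


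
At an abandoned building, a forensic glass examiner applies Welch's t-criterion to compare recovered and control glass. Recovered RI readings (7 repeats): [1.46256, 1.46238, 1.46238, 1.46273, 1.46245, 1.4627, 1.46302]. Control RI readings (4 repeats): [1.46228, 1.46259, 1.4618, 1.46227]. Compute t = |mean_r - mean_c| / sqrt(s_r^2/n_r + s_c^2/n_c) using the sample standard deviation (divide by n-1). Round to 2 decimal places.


Welch's t-criterion for glass RI comparison:
Recovered mean = sum / n_r = 10.23822 / 7 = 1.4626029
Control mean = sum / n_c = 5.84894 / 4 = 1.462235
Recovered sample variance s_r^2 = 5.40238e-08
Control sample variance s_c^2 = 1.06167e-07
Welch SE (unpooled) = sqrt(s_r^2/n_r + s_c^2/n_c) = sqrt(7.71769e-09 + 2.65417e-08) = sqrt(3.42594e-08) = 0.000185093
|mean_r - mean_c| = 0.000367857
t = 0.000367857 / 0.000185093 = 1.99

1.99


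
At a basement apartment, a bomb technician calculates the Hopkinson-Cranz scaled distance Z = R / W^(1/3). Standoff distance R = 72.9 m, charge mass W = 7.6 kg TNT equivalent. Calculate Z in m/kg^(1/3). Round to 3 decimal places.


Scaled distance calculation:
W^(1/3) = 7.6^(1/3) = 1.966095
Z = R / W^(1/3) = 72.9 / 1.966095
Z = 37.079 m/kg^(1/3)

37.079


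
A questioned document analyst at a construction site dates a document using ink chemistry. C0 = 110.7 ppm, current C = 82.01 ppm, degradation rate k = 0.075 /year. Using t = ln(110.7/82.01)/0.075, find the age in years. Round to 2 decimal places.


Document age estimation:
C0/C = 110.7 / 82.01 = 1.349835
ln(C0/C) = 0.299982
t = 0.299982 / 0.075 = 4.00 years

4.00


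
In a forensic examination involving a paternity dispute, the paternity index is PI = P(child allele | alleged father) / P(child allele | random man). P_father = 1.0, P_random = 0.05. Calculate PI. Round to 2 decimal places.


Paternity Index calculation:
PI = P(allele|father) / P(allele|random)
PI = 1.0 / 0.05
PI = 20.00

20.00


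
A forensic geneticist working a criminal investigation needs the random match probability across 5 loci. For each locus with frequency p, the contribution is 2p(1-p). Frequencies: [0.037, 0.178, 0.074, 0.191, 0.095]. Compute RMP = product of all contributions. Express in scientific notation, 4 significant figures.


Computing RMP for 5 loci:
Locus 1: 2 * 0.037 * 0.963 = 0.071262
Locus 2: 2 * 0.178 * 0.822 = 0.292632
Locus 3: 2 * 0.074 * 0.926 = 0.137048
Locus 4: 2 * 0.191 * 0.809 = 0.309038
Locus 5: 2 * 0.095 * 0.905 = 0.17195
RMP = 1.519e-04

1.519e-04


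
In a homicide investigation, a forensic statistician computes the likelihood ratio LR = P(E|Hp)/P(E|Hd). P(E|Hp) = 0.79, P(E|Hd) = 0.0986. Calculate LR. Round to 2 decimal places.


Likelihood ratio calculation:
LR = P(E|Hp) / P(E|Hd)
LR = 0.79 / 0.0986
LR = 8.01

8.01


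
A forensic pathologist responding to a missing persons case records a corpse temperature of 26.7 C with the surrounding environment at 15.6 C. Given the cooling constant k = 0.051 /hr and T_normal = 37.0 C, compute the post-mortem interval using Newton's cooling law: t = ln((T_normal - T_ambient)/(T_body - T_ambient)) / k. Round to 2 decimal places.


Using Newton's law of cooling:
t = ln((T_normal - T_ambient) / (T_body - T_ambient)) / k
T_normal - T_ambient = 21.4
T_body - T_ambient = 11.1
Ratio = 1.927928
ln(ratio) = 0.656446
t = 0.656446 / 0.051 = 12.87 hours

12.87


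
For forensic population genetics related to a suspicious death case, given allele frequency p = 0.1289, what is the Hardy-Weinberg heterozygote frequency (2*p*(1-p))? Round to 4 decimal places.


Hardy-Weinberg heterozygote frequency:
q = 1 - p = 1 - 0.1289 = 0.8711
2pq = 2 * 0.1289 * 0.8711 = 0.2246

0.2246


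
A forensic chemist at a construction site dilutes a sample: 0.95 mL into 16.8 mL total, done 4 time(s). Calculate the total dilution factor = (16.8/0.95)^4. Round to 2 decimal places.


Dilution factor calculation:
Single dilution = V_total / V_sample = 16.8 / 0.95 ≈ 17.684211
Number of dilutions = 4
Total DF = (16.8 / 0.95)^4 (full precision, rounded at the end) = 97800.87

97800.87


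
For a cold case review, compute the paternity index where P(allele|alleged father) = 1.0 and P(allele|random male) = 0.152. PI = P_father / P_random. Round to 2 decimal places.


Paternity Index calculation:
PI = P(allele|father) / P(allele|random)
PI = 1.0 / 0.152
PI = 6.58

6.58


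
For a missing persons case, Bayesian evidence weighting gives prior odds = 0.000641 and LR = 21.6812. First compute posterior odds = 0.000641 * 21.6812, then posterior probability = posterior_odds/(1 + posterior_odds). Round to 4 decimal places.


Bayesian evidence evaluation:
Posterior odds = prior_odds * LR = 0.000641 * 21.6812 = 0.01389765
Posterior probability = posterior_odds / (1 + posterior_odds)
= 0.01389765 / (1 + 0.01389765)
= 0.01389765 / 1.01389765
= 0.0137

0.0137


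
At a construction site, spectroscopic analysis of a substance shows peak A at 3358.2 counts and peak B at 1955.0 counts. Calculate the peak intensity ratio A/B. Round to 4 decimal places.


Spectral peak ratio:
Peak A = 3358.2 counts
Peak B = 1955.0 counts
Ratio = 3358.2 / 1955.0 = 1.7177

1.7177


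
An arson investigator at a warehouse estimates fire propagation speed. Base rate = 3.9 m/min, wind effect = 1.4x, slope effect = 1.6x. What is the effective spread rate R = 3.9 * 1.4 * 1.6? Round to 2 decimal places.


Fire spread rate calculation:
R = R0 * wind_factor * slope_factor
= 3.9 * 1.4 * 1.6
= 5.46 * 1.6
= 8.74 m/min

8.74


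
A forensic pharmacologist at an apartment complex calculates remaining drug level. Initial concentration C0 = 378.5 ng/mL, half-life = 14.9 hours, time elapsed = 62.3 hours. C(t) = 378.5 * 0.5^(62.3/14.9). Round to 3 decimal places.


Drug concentration decay:
Number of half-lives = t / t_half = 62.3 / 14.9 = 4.181208
Decay factor = 0.5^4.181208 = 0.05512276
C(t) = 378.5 * 0.05512276 = 20.864 ng/mL

20.864


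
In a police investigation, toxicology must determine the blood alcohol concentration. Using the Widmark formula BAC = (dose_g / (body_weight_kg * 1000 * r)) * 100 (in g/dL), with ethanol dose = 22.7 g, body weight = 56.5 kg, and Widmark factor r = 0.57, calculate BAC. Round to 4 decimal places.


Applying the Widmark formula:
BAC = (dose_g / (body_wt * 1000 * r)) * 100
Denominator = 56.5 * 1000 * 0.57 = 32205
BAC = (22.7 / 32205) * 100
BAC = 0.0705 g/dL

0.0705


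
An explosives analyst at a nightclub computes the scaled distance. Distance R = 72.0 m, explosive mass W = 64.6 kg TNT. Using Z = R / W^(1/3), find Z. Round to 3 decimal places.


Scaled distance calculation:
W^(1/3) = 64.6^(1/3) = 4.012461
Z = R / W^(1/3) = 72.0 / 4.012461
Z = 17.944 m/kg^(1/3)

17.944


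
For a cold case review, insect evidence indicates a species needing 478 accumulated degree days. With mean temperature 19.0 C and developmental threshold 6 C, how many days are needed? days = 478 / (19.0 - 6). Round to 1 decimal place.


Insect development time:
Effective temperature = avg_temp - T_base = 19.0 - 6 = 13.0 C
Days = ADD / effective_temp = 478 / 13.0 = 36.8 days

36.8


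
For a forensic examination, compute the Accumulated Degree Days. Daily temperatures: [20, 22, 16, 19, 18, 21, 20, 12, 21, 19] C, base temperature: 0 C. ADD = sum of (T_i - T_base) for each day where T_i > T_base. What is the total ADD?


Computing ADD day by day:
Day 1: max(0, 20 - 0) = 20
Day 2: max(0, 22 - 0) = 22
Day 3: max(0, 16 - 0) = 16
Day 4: max(0, 19 - 0) = 19
Day 5: max(0, 18 - 0) = 18
Day 6: max(0, 21 - 0) = 21
Day 7: max(0, 20 - 0) = 20
Day 8: max(0, 12 - 0) = 12
Day 9: max(0, 21 - 0) = 21
Day 10: max(0, 19 - 0) = 19
Total ADD = 188

188


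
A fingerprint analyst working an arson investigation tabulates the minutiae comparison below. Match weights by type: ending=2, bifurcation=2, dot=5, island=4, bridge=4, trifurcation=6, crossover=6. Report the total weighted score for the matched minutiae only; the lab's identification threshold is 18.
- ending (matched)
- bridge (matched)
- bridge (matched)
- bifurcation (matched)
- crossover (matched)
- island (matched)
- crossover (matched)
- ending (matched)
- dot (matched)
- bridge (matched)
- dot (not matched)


Weighted minutiae match score:
  ending: matched, +2 (running total 2)
  bridge: matched, +4 (running total 6)
  bridge: matched, +4 (running total 10)
  bifurcation: matched, +2 (running total 12)
  crossover: matched, +6 (running total 18)
  island: matched, +4 (running total 22)
  crossover: matched, +6 (running total 28)
  ending: matched, +2 (running total 30)
  dot: matched, +5 (running total 35)
  bridge: matched, +4 (running total 39)
  dot: not matched, +0
Total score = 39
Threshold = 18; verdict = identification

39


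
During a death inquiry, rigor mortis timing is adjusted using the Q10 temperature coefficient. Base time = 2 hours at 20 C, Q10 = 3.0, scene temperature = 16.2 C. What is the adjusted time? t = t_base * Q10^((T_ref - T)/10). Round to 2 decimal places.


Rigor mortis time adjustment:
Exponent = (T_ref - T_actual) / 10 = (20 - 16.2) / 10 = 0.38
Q10 factor = 3.0^0.38 = 1.51812
t_adjusted = 2 * 1.51812 = 3.04 hours

3.04


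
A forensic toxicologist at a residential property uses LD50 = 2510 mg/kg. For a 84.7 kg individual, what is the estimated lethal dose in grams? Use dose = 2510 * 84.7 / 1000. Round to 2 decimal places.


Lethal dose calculation:
Lethal dose = LD50 * body_weight / 1000
= 2510 * 84.7 / 1000
= 212597 / 1000
= 212.60 g

212.60


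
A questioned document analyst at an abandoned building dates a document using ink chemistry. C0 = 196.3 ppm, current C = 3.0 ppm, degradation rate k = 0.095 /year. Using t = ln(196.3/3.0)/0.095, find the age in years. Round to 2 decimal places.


Document age estimation:
C0/C = 196.3 / 3.0 = 65.433333
ln(C0/C) = 4.181032
t = 4.181032 / 0.095 = 44.01 years

44.01


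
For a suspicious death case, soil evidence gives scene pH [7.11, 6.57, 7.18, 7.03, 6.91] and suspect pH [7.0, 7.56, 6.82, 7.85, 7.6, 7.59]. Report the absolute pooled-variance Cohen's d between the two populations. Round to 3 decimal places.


Pooled-variance Cohen's d for soil pH comparison:
Scene mean = 34.8 / 5 = 6.96
Suspect mean = 44.42 / 6 = 7.403333
Scene sample variance s_s^2 = 0.0576
Suspect sample variance s_c^2 = 0.160107
Pooled variance = ((n_s-1)*s_s^2 + (n_c-1)*s_c^2) / (n_s + n_c - 2) = 0.114548
Pooled SD = sqrt(0.114548) = 0.338449
Mean difference = -0.443333
|d| = |-0.443333| / 0.338449 = 1.310

1.310


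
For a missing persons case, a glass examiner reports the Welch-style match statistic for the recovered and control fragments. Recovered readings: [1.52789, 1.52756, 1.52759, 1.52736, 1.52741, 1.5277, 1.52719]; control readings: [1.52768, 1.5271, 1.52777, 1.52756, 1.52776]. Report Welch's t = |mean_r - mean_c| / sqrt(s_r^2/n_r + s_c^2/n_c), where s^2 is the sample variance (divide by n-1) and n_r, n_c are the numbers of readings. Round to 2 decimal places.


Welch's t-criterion for glass RI comparison:
Recovered mean = sum / n_r = 10.6927 / 7 = 1.5275286
Control mean = sum / n_c = 7.63787 / 5 = 1.527574
Recovered sample variance s_r^2 = 5.36476e-08
Control sample variance s_c^2 = 7.728e-08
Welch SE (unpooled) = sqrt(s_r^2/n_r + s_c^2/n_c) = sqrt(7.66395e-09 + 1.5456e-08) = sqrt(2.312e-08) = 0.000152053
|mean_r - mean_c| = 4.54286e-05
t = 4.54286e-05 / 0.000152053 = 0.30

0.30


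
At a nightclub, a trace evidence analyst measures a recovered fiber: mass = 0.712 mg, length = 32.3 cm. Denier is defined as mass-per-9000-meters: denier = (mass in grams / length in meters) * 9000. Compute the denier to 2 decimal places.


Denier calculation:
Mass in grams = 0.712 mg / 1000 = 0.000712 g
Length in meters = 32.3 cm / 100 = 0.323 m
Linear density = mass / length = 0.000712 / 0.323 = 0.00220433 g/m
Denier = (g/m) * 9000 = 0.00220433 * 9000 = 19.84

19.84


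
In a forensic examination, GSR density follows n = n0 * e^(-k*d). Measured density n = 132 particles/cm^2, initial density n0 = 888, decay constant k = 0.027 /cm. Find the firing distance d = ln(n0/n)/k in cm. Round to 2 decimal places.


GSR distance calculation:
n0/n = 888 / 132 = 6.727273
ln(n0/n) = 1.90617
d = 1.90617 / 0.027 = 70.60 cm

70.60


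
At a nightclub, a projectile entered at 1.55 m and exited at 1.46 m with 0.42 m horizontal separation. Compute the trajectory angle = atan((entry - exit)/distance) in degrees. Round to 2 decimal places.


Bullet trajectory angle:
Height difference = 1.55 - 1.46 = 0.09 m
angle = atan(0.09 / 0.42)
angle = atan(0.214286)
angle = 12.09 degrees

12.09


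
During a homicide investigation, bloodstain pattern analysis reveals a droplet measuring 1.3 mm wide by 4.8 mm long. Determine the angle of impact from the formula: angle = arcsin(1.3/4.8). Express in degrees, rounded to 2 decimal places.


Blood spatter impact angle calculation:
width / length = 1.3 / 4.8 = 0.270833
angle = arcsin(0.270833)
angle = 15.71 degrees

15.71


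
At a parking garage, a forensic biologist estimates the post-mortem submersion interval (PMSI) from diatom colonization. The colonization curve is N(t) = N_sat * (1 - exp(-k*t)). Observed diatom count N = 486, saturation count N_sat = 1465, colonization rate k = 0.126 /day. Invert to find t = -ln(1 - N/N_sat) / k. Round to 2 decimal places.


PMSI from diatom colonization curve:
N / N_sat = 486 / 1465 = 0.331741
1 - N/N_sat = 0.668259
ln(1 - N/N_sat) = -0.403079
t = -ln(1 - N/N_sat) / k = -(-0.403079) / 0.126 = 3.20 days

3.20


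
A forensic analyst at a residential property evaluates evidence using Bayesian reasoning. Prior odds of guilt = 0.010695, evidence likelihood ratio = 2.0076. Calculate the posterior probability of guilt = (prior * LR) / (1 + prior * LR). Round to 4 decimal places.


Bayesian evidence evaluation:
Posterior odds = prior_odds * LR = 0.010695 * 2.0076 = 0.02147128
Posterior probability = posterior_odds / (1 + posterior_odds)
= 0.02147128 / (1 + 0.02147128)
= 0.02147128 / 1.02147128
= 0.0210

0.0210


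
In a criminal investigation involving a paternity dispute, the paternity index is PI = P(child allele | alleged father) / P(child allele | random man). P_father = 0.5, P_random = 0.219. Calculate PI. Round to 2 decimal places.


Paternity Index calculation:
PI = P(allele|father) / P(allele|random)
PI = 0.5 / 0.219
PI = 2.28

2.28


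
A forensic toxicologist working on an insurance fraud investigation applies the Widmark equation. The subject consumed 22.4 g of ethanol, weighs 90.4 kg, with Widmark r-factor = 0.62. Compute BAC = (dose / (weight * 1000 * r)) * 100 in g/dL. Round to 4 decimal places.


Applying the Widmark formula:
BAC = (dose_g / (body_wt * 1000 * r)) * 100
Denominator = 90.4 * 1000 * 0.62 = 56048
BAC = (22.4 / 56048) * 100
BAC = 0.0400 g/dL

0.0400


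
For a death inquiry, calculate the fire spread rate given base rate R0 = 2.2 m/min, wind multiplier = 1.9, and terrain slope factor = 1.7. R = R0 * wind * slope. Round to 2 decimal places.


Fire spread rate calculation:
R = R0 * wind_factor * slope_factor
= 2.2 * 1.9 * 1.7
= 4.18 * 1.7
= 7.11 m/min

7.11


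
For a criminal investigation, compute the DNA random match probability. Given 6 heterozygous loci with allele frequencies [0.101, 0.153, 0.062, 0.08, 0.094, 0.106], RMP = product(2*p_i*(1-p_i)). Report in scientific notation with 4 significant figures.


Computing RMP for 6 loci:
Locus 1: 2 * 0.101 * 0.899 = 0.181598
Locus 2: 2 * 0.153 * 0.847 = 0.259182
Locus 3: 2 * 0.062 * 0.938 = 0.116312
Locus 4: 2 * 0.08 * 0.92 = 0.1472
Locus 5: 2 * 0.094 * 0.906 = 0.170328
Locus 6: 2 * 0.106 * 0.894 = 0.189528
RMP = 2.601e-05

2.601e-05


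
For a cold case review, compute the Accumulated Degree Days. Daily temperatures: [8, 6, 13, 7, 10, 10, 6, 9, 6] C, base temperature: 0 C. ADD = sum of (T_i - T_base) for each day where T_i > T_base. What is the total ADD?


Computing ADD day by day:
Day 1: max(0, 8 - 0) = 8
Day 2: max(0, 6 - 0) = 6
Day 3: max(0, 13 - 0) = 13
Day 4: max(0, 7 - 0) = 7
Day 5: max(0, 10 - 0) = 10
Day 6: max(0, 10 - 0) = 10
Day 7: max(0, 6 - 0) = 6
Day 8: max(0, 9 - 0) = 9
Day 9: max(0, 6 - 0) = 6
Total ADD = 75

75


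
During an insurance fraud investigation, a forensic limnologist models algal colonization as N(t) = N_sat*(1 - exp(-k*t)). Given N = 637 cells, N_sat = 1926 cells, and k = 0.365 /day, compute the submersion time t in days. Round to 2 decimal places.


PMSI from diatom colonization curve:
N / N_sat = 637 / 1926 = 0.330737
1 - N/N_sat = 0.669263
ln(1 - N/N_sat) = -0.401578
t = -ln(1 - N/N_sat) / k = -(-0.401578) / 0.365 = 1.10 days

1.10


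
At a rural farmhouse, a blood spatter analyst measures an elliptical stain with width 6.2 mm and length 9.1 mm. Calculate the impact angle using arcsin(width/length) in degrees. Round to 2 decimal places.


Blood spatter impact angle calculation:
width / length = 6.2 / 9.1 = 0.681319
angle = arcsin(0.681319)
angle = 42.95 degrees

42.95


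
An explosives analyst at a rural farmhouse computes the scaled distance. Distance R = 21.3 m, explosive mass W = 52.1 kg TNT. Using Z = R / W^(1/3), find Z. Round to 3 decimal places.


Scaled distance calculation:
W^(1/3) = 52.1^(1/3) = 3.734902
Z = R / W^(1/3) = 21.3 / 3.734902
Z = 5.703 m/kg^(1/3)

5.703


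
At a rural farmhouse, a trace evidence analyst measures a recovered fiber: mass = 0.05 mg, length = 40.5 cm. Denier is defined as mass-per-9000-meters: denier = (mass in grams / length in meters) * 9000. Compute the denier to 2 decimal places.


Denier calculation:
Mass in grams = 0.05 mg / 1000 = 0.00005 g
Length in meters = 40.5 cm / 100 = 0.405 m
Linear density = mass / length = 0.00005 / 0.405 = 0.00012346 g/m
Denier = (g/m) * 9000 = 0.00012346 * 9000 = 1.11

1.11


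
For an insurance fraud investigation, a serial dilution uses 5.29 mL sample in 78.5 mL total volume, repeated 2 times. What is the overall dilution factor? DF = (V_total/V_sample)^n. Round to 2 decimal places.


Dilution factor calculation:
Single dilution = V_total / V_sample = 78.5 / 5.29 ≈ 14.839319
Number of dilutions = 2
Total DF = (78.5 / 5.29)^2 (full precision, rounded at the end) = 220.21

220.21


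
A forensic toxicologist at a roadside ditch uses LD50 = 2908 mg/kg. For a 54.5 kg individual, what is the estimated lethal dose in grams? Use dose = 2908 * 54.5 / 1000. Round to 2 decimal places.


Lethal dose calculation:
Lethal dose = LD50 * body_weight / 1000
= 2908 * 54.5 / 1000
= 158486 / 1000
= 158.49 g

158.49


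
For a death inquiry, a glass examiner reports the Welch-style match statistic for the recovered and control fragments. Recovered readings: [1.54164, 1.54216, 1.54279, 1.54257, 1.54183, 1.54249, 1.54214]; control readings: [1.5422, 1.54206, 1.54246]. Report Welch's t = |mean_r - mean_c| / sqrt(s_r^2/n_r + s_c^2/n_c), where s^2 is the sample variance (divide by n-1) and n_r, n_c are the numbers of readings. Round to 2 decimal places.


Welch's t-criterion for glass RI comparison:
Recovered mean = sum / n_r = 10.79562 / 7 = 1.5422314
Control mean = sum / n_c = 4.62672 / 3 = 1.54224
Recovered sample variance s_r^2 = 1.69648e-07
Control sample variance s_c^2 = 4.12e-08
Welch SE (unpooled) = sqrt(s_r^2/n_r + s_c^2/n_c) = sqrt(2.42354e-08 + 1.37333e-08) = sqrt(3.79687e-08) = 0.000194856
|mean_r - mean_c| = 8.57143e-06
t = 8.57143e-06 / 0.000194856 = 0.04

0.04
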